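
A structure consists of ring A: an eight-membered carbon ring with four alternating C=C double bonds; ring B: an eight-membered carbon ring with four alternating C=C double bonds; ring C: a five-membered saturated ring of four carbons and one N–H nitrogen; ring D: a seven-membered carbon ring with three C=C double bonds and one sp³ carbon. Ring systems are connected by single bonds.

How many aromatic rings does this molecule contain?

0

Ring A has only sp² ring atoms; a planar conformation would have a fully conjugated π system of 8 electrons. But 8 = 4(2), which is 4n not 4n+2, so ring A is not aromatic (cyclooctatetraene) — cyclooctatetraene distorts into a non-planar tub to avoid antiaromaticity.
Ring B has only sp² ring atoms; a planar conformation would have a fully conjugated π system of 8 electrons. But 8 = 4(2), which is 4n not 4n+2, so ring B is not aromatic (cyclooctatetraene) — cyclooctatetraene distorts into a non-planar tub to avoid antiaromaticity.
Ring C has only sp³ atoms, so it is not fully conjugated — not aromatic (pyrrolidine).
Ring D has one sp³ carbon, so it is not fully conjugated — not aromatic (cycloheptatriene).
No ring is aromatic. Total: 0.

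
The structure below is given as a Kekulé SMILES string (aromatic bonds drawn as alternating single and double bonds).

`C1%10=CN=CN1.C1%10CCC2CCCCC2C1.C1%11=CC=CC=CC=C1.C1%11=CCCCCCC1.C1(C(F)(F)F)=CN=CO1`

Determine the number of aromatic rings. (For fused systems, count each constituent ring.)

The SMILES encodes a five-membered ring with nitrogens at positions 1 and 3 (one bearing H, one in a C=N bond) and two double bonds; two fused six-membered saturated carbon rings; an eight-membered carbon ring with four alternating C=C double bonds; an eight-membered carbon ring with one C=C double bond; a five-membered ring with an oxygen at position 1 and a nitrogen at position 3 (in a C=N bond), with two double bonds.
The 5-membered ring with two nitrogens (one N–H, one =N–) is planar and fully conjugated; 2 ring double bonds (4 π electrons) plus a heteroatom lone pair (2) give 6 π electrons. Since 6 = 4n+2 (n=1), it is aromatic (imidazole).
The 6-membered ring has only sp³ atoms, so it is not fully conjugated — not aromatic (cyclohexane ring).
The second 6-membered ring has only sp³ atoms, so it is not fully conjugated — not aromatic (cyclohexane ring).
The 8-membered ring has only sp² ring atoms; a planar conformation would have a fully conjugated π system of 8 electrons. But 8 = 4(2), which is 4n not 4n+2, so it is not aromatic (cyclooctatetraene) — cyclooctatetraene distorts into a non-planar tub to avoid antiaromaticity.
The second 8-membered ring has six sp³ carbons, so it is not fully conjugated — not aromatic (cyclooctene).
The 5-membered ring with one oxygen and one =N– is fully conjugated (every ring atom contributes a p orbital); 2 ring double bonds (4 π electrons) plus a heteroatom lone pair (2) give 6 π electrons. 6 = 4(1)+2, so it is aromatic (oxazole).
2 of the 6 rings are aromatic. Total: 2.

2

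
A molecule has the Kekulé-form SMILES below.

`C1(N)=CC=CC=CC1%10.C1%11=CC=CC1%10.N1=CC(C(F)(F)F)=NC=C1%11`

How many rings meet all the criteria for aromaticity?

The SMILES encodes a seven-membered carbon ring with three C=C double bonds and one sp³ carbon; a five-membered carbon ring with two conjugated C=C double bonds and one sp³ carbon; a six-membered ring with nitrogens at positions 1 and 4 and three alternating double bonds.
The 7-membered ring has one sp³ carbon, so it is not fully conjugated — not aromatic (cycloheptatriene).
The 5-membered ring has one sp³ carbon, so it is not fully conjugated — not aromatic (cyclopentadiene).
The 6-membered ring with two nitrogens (1,4) is planar and fully conjugated; 3 ring double bonds give 6 π electrons. Since 6 = 4n+2 (n=1), it is aromatic (pyrazine).
1 of the 3 rings is aromatic. Total: 1.

1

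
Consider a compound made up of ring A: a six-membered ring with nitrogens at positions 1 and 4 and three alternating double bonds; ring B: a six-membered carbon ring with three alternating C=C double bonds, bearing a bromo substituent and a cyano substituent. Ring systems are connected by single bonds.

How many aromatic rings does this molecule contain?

Ring A is fully conjugated (every ring atom contributes a p orbital); 3 ring double bonds give 6 π electrons. That satisfies 4n+2 with n=1, so ring A is aromatic (pyrazine).
Ring B is planar and fully conjugated; 3 ring double bonds give 6 π electrons. That satisfies 4n+2 with n=1, so ring B is aromatic (benzene).
Aromatic: A, B. Total: 2.

2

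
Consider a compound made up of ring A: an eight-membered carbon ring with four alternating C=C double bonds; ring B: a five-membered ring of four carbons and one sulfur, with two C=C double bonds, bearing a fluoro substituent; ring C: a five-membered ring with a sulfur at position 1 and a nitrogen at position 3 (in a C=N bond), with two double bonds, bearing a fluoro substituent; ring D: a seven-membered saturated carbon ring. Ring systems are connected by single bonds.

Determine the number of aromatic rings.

Ring A has only sp² ring atoms; a planar conformation would have a fully conjugated π system of 8 electrons. But 8 = 4(2), which is 4n not 4n+2, so ring A is not aromatic (cyclooctatetraene) — cyclooctatetraene distorts into a non-planar tub to avoid antiaromaticity.
Ring B is fully conjugated (every ring atom contributes a p orbital); 2 ring double bonds (4 π electrons) plus a heteroatom lone pair (2) give 6 π electrons. Since 6 = 4n+2 (n=1), ring B is aromatic (thiophene).
Ring C is fully conjugated (every ring atom contributes a p orbital); 2 ring double bonds (4 π electrons) plus a heteroatom lone pair (2) give 6 π electrons. That satisfies 4n+2 with n=1, so ring C is aromatic (thiazole).
Ring D has only sp³ atoms, so it is not fully conjugated — not aromatic (cycloheptane).
Aromatic: B, C. Total: 2.

2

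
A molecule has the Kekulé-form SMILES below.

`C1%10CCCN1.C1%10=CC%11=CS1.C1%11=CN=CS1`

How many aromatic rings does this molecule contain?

The SMILES encodes a five-membered saturated ring of four carbons and one N–H nitrogen; a five-membered ring of four carbons and one sulfur, with two C=C double bonds; a five-membered ring with a sulfur at position 1 and a nitrogen at position 3 (in a C=N bond), with two double bonds.
The 5-membered ring with one N–H has only sp³ atoms, so it is not fully conjugated — not aromatic (pyrrolidine).
The 5-membered ring with one sulfur is fully conjugated (every ring atom contributes a p orbital); 2 ring double bonds (4 π electrons) plus a heteroatom lone pair (2) give 6 π electrons. 6 = 4(1)+2, so it is aromatic (thiophene).
The 5-membered ring with one sulfur and one =N– is fully conjugated (every ring atom contributes a p orbital); 2 ring double bonds (4 π electrons) plus a heteroatom lone pair (2) give 6 π electrons. Since 6 = 4n+2 (n=1), it is aromatic (thiazole).
2 of the 3 rings are aromatic. Total: 2.

2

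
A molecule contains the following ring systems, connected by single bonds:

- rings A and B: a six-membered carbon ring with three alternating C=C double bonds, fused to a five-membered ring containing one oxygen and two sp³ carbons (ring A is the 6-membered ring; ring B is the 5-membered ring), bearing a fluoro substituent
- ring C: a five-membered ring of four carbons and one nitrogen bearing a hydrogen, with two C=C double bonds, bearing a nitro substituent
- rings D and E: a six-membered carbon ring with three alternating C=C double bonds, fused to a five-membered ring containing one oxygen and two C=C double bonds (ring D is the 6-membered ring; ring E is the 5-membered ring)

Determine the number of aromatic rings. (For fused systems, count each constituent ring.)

4

Ring A is fully conjugated (every ring atom contributes a p orbital); 3 ring double bonds give 6 π electrons. That satisfies 4n+2 with n=1, so ring A is aromatic (benzene ring).
Ring B has two sp³ carbons, so it is not fully conjugated — not aromatic (oxolane ring).
Ring C is planar and fully conjugated; 2 ring double bonds (4 π electrons) plus a heteroatom lone pair (2) give 6 π electrons. Since 6 = 4n+2 (n=1), ring C is aromatic (pyrrole).
Rings D and E form a fused bicyclic system (with one oxygen) with 9 sp² atoms and 10 π electrons from ring double bonds plus a heteroatom lone pair. 10 = 4(2)+2, so the system is aromatic and both rings count as aromatic (benzofuran).
Aromatic: A, C, D, E. Total: 4.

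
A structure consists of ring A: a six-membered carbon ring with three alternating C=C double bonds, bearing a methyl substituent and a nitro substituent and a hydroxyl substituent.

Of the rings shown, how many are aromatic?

Ring A has a continuous p-orbital overlap around the ring; 3 ring double bonds give 6 π electrons. 6 = 4(1)+2, so ring A is aromatic (benzene).

1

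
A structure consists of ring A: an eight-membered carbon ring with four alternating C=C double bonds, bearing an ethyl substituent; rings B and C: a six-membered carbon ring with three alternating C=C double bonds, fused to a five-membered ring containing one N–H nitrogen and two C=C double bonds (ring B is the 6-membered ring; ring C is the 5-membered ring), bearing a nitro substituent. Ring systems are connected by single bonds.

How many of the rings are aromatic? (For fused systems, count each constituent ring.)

2

Ring A has only sp² ring atoms; a planar conformation would have a fully conjugated π system of 8 electrons. But 8 = 4(2), which is 4n not 4n+2, so ring A is not aromatic (cyclooctatetraene) — cyclooctatetraene distorts into a non-planar tub to avoid antiaromaticity.
Rings B and C form a fused bicyclic system (with one N–H) with 9 sp² atoms and 10 π electrons from ring double bonds plus a heteroatom lone pair. 10 = 4(2)+2, so the system is aromatic and both rings count as aromatic (indole).
Aromatic: B, C. Total: 2.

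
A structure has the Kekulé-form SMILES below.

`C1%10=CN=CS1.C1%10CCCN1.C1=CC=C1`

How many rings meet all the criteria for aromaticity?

The SMILES encodes a five-membered ring with a sulfur at position 1 and a nitrogen at position 3 (in a C=N bond), with two double bonds; a five-membered saturated ring of four carbons and one N–H nitrogen; a four-membered carbon ring with two alternating C=C double bonds.
The 5-membered ring with one sulfur and one =N– has a continuous p-orbital overlap around the ring; 2 ring double bonds (4 π electrons) plus a heteroatom lone pair (2) give 6 π electrons. That satisfies 4n+2 with n=1, so it is aromatic (thiazole).
The 5-membered ring with one N–H has only sp³ atoms, so it is not fully conjugated — not aromatic (pyrrolidine).
The 4-membered ring has only sp² ring atoms; a planar conformation would have a fully conjugated π system of 4 electrons. But 4 = 4(1), which is 4n not 4n+2, so it is not aromatic (cyclobutadiene) — cyclobutadiene is antiaromatic and distorts to a rectangle.
1 of the 3 rings is aromatic. Total: 1.

1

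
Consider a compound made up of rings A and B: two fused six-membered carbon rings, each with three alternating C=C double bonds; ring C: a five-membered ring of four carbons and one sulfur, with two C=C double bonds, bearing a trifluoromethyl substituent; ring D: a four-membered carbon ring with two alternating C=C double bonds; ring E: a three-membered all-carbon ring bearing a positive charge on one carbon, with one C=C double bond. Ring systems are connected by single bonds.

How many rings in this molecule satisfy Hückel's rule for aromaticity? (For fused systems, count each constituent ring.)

4

Rings A and B form a fused bicyclic system with 10 sp² atoms and 10 π electrons from ring double bonds. 10 = 4(2)+2, so the system is aromatic and both rings count as aromatic (naphthalene).
Ring C is planar and fully conjugated; 2 ring double bonds (4 π electrons) plus a heteroatom lone pair (2) give 6 π electrons. 6 = 4(1)+2, so ring C is aromatic (thiophene).
Ring D has only sp² ring atoms; a planar conformation would have a fully conjugated π system of 4 electrons. But 4 = 4(1), which is 4n not 4n+2, so ring D is not aromatic (cyclobutadiene) — cyclobutadiene is antiaromatic and distorts to a rectangle.
Ring E is planar and fully conjugated; 1 ring double bond (2 π electrons) plus the carbocation's empty p orbital (0, but keeps the ring conjugated) give 2 π electrons. That satisfies 4n+2 with n=0, so ring E is aromatic (cyclopropenyl cation).
Aromatic: A, B, C, E. Total: 4.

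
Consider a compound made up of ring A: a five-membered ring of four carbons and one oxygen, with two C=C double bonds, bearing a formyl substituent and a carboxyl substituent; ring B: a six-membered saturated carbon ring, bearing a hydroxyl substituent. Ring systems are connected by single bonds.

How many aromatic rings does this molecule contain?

1

Ring A is fully conjugated (every ring atom contributes a p orbital); 2 ring double bonds (4 π electrons) plus a heteroatom lone pair (2) give 6 π electrons. That satisfies 4n+2 with n=1, so ring A is aromatic (furan).
Ring B has only sp³ atoms, so it is not fully conjugated — not aromatic (cyclohexane).
Aromatic: A. Total: 1.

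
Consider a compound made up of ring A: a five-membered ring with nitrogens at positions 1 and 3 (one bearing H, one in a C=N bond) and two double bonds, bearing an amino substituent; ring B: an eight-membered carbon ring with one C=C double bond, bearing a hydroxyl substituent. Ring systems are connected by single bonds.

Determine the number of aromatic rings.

1

Ring A is fully conjugated (every ring atom contributes a p orbital); 2 ring double bonds (4 π electrons) plus a heteroatom lone pair (2) give 6 π electrons. Since 6 = 4n+2 (n=1), ring A is aromatic (imidazole).
Ring B has six sp³ carbons, so it is not fully conjugated — not aromatic (cyclooctene).
Aromatic: A. Total: 1.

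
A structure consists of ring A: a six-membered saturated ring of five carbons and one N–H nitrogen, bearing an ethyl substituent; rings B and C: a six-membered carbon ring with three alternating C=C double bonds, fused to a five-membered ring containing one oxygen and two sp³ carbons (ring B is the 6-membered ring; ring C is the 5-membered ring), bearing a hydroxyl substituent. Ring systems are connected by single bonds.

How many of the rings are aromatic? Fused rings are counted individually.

1

Ring A has only sp³ atoms, so it is not fully conjugated — not aromatic (piperidine).
Ring B is planar and fully conjugated; 3 ring double bonds give 6 π electrons. 6 = 4(1)+2, so ring B is aromatic (benzene ring).
Ring C has two sp³ carbons, so it is not fully conjugated — not aromatic (oxolane ring).
Aromatic: B. Total: 1.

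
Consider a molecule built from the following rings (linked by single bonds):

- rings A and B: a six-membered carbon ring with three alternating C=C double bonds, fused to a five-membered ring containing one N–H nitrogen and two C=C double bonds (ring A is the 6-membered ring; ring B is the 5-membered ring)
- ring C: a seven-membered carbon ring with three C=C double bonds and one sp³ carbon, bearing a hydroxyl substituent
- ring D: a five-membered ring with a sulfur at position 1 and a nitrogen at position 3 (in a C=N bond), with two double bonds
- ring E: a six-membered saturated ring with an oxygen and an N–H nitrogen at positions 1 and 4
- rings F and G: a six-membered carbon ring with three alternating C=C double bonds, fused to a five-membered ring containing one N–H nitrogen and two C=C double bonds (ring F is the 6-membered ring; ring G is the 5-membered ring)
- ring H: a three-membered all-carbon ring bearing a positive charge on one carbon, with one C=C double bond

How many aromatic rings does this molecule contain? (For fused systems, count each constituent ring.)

6

Rings A and B form a fused bicyclic system (with one N–H) with 9 sp² atoms and 10 π electrons from ring double bonds plus a heteroatom lone pair. 10 = 4(2)+2, so the system is aromatic and both rings count as aromatic (indole).
Ring C has one sp³ carbon, so it is not fully conjugated — not aromatic (cycloheptatriene).
Ring D has a continuous p-orbital overlap around the ring; 2 ring double bonds (4 π electrons) plus a heteroatom lone pair (2) give 6 π electrons. That satisfies 4n+2 with n=1, so ring D is aromatic (thiazole).
Ring E has only sp³ atoms, so it is not fully conjugated — not aromatic (morpholine).
Rings F and G form a fused bicyclic system (with one N–H) with 9 sp² atoms and 10 π electrons from ring double bonds plus a heteroatom lone pair. 10 = 4(2)+2, so the system is aromatic and both rings count as aromatic (indole).
Ring H has a continuous p-orbital overlap around the ring; 1 ring double bond (2 π electrons) plus the carbocation's empty p orbital (0, but keeps the ring conjugated) give 2 π electrons. That satisfies 4n+2 with n=0, so ring H is aromatic (cyclopropenyl cation).
Aromatic: A, B, D, F, G, H. Total: 6.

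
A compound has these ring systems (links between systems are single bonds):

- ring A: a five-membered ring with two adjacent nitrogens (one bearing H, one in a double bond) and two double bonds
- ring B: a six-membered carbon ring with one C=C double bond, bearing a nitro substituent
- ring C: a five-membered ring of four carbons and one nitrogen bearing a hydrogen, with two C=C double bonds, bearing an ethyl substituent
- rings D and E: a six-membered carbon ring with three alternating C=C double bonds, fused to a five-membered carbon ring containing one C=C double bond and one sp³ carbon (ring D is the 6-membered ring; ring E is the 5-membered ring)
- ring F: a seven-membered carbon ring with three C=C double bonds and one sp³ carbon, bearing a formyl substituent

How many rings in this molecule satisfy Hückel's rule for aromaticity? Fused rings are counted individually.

Ring A has a continuous p-orbital overlap around the ring; 2 ring double bonds (4 π electrons) plus a heteroatom lone pair (2) give 6 π electrons. That satisfies 4n+2 with n=1, so ring A is aromatic (pyrazole).
Ring B has four sp³ carbons, so it is not fully conjugated — not aromatic (cyclohexene).
Ring C has a continuous p-orbital overlap around the ring; 2 ring double bonds (4 π electrons) plus a heteroatom lone pair (2) give 6 π electrons. That satisfies 4n+2 with n=1, so ring C is aromatic (pyrrole).
Ring D is planar and fully conjugated; 3 ring double bonds give 6 π electrons. That satisfies 4n+2 with n=1, so ring D is aromatic (benzene ring).
Ring E has one sp³ carbon, so it is not fully conjugated — not aromatic (cyclopentene ring).
Ring F has one sp³ carbon, so it is not fully conjugated — not aromatic (cycloheptatriene).
Aromatic: A, C, D. Total: 3.

3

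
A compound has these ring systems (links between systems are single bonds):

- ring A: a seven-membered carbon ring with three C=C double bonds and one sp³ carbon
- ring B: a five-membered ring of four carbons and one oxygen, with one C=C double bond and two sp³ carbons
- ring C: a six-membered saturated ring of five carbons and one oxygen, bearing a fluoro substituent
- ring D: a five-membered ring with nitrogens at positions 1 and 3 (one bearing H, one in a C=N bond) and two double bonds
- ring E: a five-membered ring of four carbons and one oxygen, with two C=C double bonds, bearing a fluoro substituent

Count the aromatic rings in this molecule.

2

Ring A has one sp³ carbon, so it is not fully conjugated — not aromatic (cycloheptatriene).
Ring B has two sp³ carbons, so it is not fully conjugated — not aromatic (2,3-dihydrofuran).
Ring C has only sp³ atoms, so it is not fully conjugated — not aromatic (tetrahydropyran).
Ring D is planar and fully conjugated; 2 ring double bonds (4 π electrons) plus a heteroatom lone pair (2) give 6 π electrons. That satisfies 4n+2 with n=1, so ring D is aromatic (imidazole).
Ring E has a continuous p-orbital overlap around the ring; 2 ring double bonds (4 π electrons) plus a heteroatom lone pair (2) give 6 π electrons. 6 = 4(1)+2, so ring E is aromatic (furan).
Aromatic: D, E. Total: 2.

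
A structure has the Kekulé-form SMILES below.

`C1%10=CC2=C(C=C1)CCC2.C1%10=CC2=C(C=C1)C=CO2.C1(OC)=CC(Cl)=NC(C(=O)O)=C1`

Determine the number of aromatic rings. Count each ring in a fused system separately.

The SMILES encodes a six-membered carbon ring with three alternating C=C double bonds, fused to a saturated five-membered carbon ring; a six-membered carbon ring with three alternating C=C double bonds, fused to a five-membered ring containing one oxygen and two C=C double bonds; a six-membered ring of five carbons and one nitrogen with three alternating double bonds.
The 6-membered ring has a continuous p-orbital overlap around the ring; 3 ring double bonds give 6 π electrons. That satisfies 4n+2 with n=1, so it is aromatic (benzene ring).
The 5-membered ring has three sp³ carbons, so it is not fully conjugated — not aromatic (cyclopentane ring).
The fused 6/5-membered bicyclic (with one oxygen) is a single π system with 9 sp² atoms and 10 π electrons from ring double bonds plus a heteroatom lone pair. 10 = 4(2)+2, so the system is aromatic and both rings count as aromatic (benzofuran).
The 6-membered ring with one nitrogen is fully conjugated (every ring atom contributes a p orbital); 3 ring double bonds give 6 π electrons. Since 6 = 4n+2 (n=1), it is aromatic (pyridine).
4 of the 5 rings are aromatic. Total: 4.

4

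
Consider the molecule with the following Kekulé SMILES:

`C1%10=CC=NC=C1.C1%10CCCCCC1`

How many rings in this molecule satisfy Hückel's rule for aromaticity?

1

The SMILES encodes a six-membered ring of five carbons and one nitrogen with three alternating double bonds; a seven-membered saturated carbon ring.
The 6-membered ring with one nitrogen is planar and fully conjugated; 3 ring double bonds give 6 π electrons. 6 = 4(1)+2, so it is aromatic (pyridine).
The 7-membered ring has only sp³ atoms, so it is not fully conjugated — not aromatic (cycloheptane).
1 of the 2 rings is aromatic. Total: 1.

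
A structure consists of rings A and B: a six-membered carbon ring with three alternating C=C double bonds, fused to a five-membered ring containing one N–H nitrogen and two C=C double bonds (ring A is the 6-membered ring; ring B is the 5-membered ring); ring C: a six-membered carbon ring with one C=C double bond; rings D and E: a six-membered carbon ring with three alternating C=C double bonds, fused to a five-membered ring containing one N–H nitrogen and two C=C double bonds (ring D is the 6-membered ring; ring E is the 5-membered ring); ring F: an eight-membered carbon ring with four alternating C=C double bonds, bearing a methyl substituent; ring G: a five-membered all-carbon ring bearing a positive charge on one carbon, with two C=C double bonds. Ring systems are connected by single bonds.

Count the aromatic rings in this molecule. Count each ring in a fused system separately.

Rings A and B form a fused bicyclic system (with one N–H) with 9 sp² atoms and 10 π electrons from ring double bonds plus a heteroatom lone pair. 10 = 4(2)+2, so the system is aromatic and both rings count as aromatic (indole).
Ring C has four sp³ carbons, so it is not fully conjugated — not aromatic (cyclohexene).
Rings D and E form a fused bicyclic system (with one N–H) with 9 sp² atoms and 10 π electrons from ring double bonds plus a heteroatom lone pair. 10 = 4(2)+2, so the system is aromatic and both rings count as aromatic (indole).
Ring F has only sp² ring atoms; a planar conformation would have a fully conjugated π system of 8 electrons. But 8 = 4(2), which is 4n not 4n+2, so ring F is not aromatic (cyclooctatetraene) — cyclooctatetraene distorts into a non-planar tub to avoid antiaromaticity.
Ring G has only sp² ring atoms; a planar conformation would have a fully conjugated π system of 4 electrons. But 4 = 4(1), which is 4n not 4n+2, so ring G is not aromatic (cyclopentadienyl cation).
Aromatic: A, B, D, E. Total: 4.

4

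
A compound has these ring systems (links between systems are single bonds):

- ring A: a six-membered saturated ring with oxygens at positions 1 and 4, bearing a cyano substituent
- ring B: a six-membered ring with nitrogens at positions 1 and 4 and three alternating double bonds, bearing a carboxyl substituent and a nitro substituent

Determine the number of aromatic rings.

Ring A has only sp³ atoms, so it is not fully conjugated — not aromatic (1,4-dioxane).
Ring B is fully conjugated (every ring atom contributes a p orbital); 3 ring double bonds give 6 π electrons. That satisfies 4n+2 with n=1, so ring B is aromatic (pyrazine).
Aromatic: B. Total: 1.

1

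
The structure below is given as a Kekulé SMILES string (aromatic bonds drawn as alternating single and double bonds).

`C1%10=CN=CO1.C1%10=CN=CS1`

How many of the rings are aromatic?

2

The SMILES encodes a five-membered ring with an oxygen at position 1 and a nitrogen at position 3 (in a C=N bond), with two double bonds; a five-membered ring with a sulfur at position 1 and a nitrogen at position 3 (in a C=N bond), with two double bonds.
The 5-membered ring with one oxygen and one =N– is planar and fully conjugated; 2 ring double bonds (4 π electrons) plus a heteroatom lone pair (2) give 6 π electrons. Since 6 = 4n+2 (n=1), it is aromatic (oxazole).
The 5-membered ring with one sulfur and one =N– is planar and fully conjugated; 2 ring double bonds (4 π electrons) plus a heteroatom lone pair (2) give 6 π electrons. That satisfies 4n+2 with n=1, so it is aromatic (thiazole).
2 of the 2 rings are aromatic. Total: 2.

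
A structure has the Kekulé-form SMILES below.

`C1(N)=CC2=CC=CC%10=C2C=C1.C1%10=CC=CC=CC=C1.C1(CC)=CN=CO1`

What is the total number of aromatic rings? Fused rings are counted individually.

The SMILES encodes two fused six-membered carbon rings, each with three alternating C=C double bonds; an eight-membered carbon ring with four alternating C=C double bonds; a five-membered ring with an oxygen at position 1 and a nitrogen at position 3 (in a C=N bond), with two double bonds.
The fused 6/6-membered bicyclic is a single π system with 10 sp² atoms and 10 π electrons from ring double bonds. 10 = 4(2)+2, so the system is aromatic and both rings count as aromatic (naphthalene).
The 8-membered ring has only sp² ring atoms; a planar conformation would have a fully conjugated π system of 8 electrons. But 8 = 4(2), which is 4n not 4n+2, so it is not aromatic (cyclooctatetraene) — cyclooctatetraene distorts into a non-planar tub to avoid antiaromaticity.
The 5-membered ring with one oxygen and one =N– is planar and fully conjugated; 2 ring double bonds (4 π electrons) plus a heteroatom lone pair (2) give 6 π electrons. That satisfies 4n+2 with n=1, so it is aromatic (oxazole).
3 of the 4 rings are aromatic. Total: 3.

3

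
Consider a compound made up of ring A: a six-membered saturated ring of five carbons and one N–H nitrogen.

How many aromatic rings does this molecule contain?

Ring A has only sp³ atoms, so it is not fully conjugated — not aromatic (piperidine).

0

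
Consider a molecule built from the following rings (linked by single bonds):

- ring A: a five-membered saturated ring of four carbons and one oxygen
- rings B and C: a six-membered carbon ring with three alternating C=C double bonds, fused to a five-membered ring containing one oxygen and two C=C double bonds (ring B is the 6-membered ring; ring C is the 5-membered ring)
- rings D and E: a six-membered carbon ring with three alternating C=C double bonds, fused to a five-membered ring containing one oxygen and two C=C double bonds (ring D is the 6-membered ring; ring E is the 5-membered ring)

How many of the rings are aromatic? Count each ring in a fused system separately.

4

Ring A has only sp³ atoms, so it is not fully conjugated — not aromatic (tetrahydrofuran).
Rings B and C form a fused bicyclic system (with one oxygen) with 9 sp² atoms and 10 π electrons from ring double bonds plus a heteroatom lone pair. 10 = 4(2)+2, so the system is aromatic and both rings count as aromatic (benzofuran).
Rings D and E form a fused bicyclic system (with one oxygen) with 9 sp² atoms and 10 π electrons from ring double bonds plus a heteroatom lone pair. 10 = 4(2)+2, so the system is aromatic and both rings count as aromatic (benzofuran).
Aromatic: B, C, D, E. Total: 4.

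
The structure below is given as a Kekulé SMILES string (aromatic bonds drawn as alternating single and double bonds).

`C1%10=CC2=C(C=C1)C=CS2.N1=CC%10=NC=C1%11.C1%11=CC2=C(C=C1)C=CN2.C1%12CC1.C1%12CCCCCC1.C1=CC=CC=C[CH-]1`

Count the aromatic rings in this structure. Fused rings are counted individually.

5

The SMILES encodes a six-membered carbon ring with three alternating C=C double bonds, fused to a five-membered ring containing one sulfur and two C=C double bonds; a six-membered ring with nitrogens at positions 1 and 4 and three alternating double bonds; a six-membered carbon ring with three alternating C=C double bonds, fused to a five-membered ring containing one N–H nitrogen and two C=C double bonds; a three-membered saturated carbon ring; a seven-membered saturated carbon ring; a seven-membered all-carbon ring bearing a negative charge on one carbon, with three C=C double bonds.
The fused 6/5-membered bicyclic (with one sulfur) is a single π system with 9 sp² atoms and 10 π electrons from ring double bonds plus a heteroatom lone pair. 10 = 4(2)+2, so the system is aromatic and both rings count as aromatic (benzothiophene).
The 6-membered ring with two nitrogens (1,4) is planar and fully conjugated; 3 ring double bonds give 6 π electrons. That satisfies 4n+2 with n=1, so it is aromatic (pyrazine).
The fused 6/5-membered bicyclic (with one N–H) is a single π system with 9 sp² atoms and 10 π electrons from ring double bonds plus a heteroatom lone pair. 10 = 4(2)+2, so the system is aromatic and both rings count as aromatic (indole).
The 3-membered ring has only sp³ atoms, so it is not fully conjugated — not aromatic (cyclopropane).
The 7-membered ring has only sp³ atoms, so it is not fully conjugated — not aromatic (cycloheptane).
The second 7-membered ring has only sp² ring atoms; a planar conformation would have a fully conjugated π system of 8 electrons. But 8 = 4(2), which is 4n not 4n+2, so it is not aromatic (cycloheptatrienyl anion).
5 of the 8 rings are aromatic. Total: 5.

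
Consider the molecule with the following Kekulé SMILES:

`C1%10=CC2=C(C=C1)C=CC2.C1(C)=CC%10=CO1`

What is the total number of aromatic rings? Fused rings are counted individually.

The SMILES encodes a six-membered carbon ring with three alternating C=C double bonds, fused to a five-membered carbon ring containing one C=C double bond and one sp³ carbon; a five-membered ring of four carbons and one oxygen, with two C=C double bonds.
The 6-membered ring is planar and fully conjugated; 3 ring double bonds give 6 π electrons. 6 = 4(1)+2, so it is aromatic (benzene ring).
The 5-membered ring has one sp³ carbon, so it is not fully conjugated — not aromatic (cyclopentene ring).
The 5-membered ring with one oxygen is planar and fully conjugated; 2 ring double bonds (4 π electrons) plus a heteroatom lone pair (2) give 6 π electrons. Since 6 = 4n+2 (n=1), it is aromatic (furan).
2 of the 3 rings are aromatic. Total: 2.

2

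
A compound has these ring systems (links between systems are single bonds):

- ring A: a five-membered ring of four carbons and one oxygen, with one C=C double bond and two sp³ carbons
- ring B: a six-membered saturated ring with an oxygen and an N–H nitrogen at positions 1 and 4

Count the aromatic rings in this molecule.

Ring A has two sp³ carbons, so it is not fully conjugated — not aromatic (2,3-dihydrofuran).
Ring B has only sp³ atoms, so it is not fully conjugated — not aromatic (morpholine).
No ring is aromatic. Total: 0.

0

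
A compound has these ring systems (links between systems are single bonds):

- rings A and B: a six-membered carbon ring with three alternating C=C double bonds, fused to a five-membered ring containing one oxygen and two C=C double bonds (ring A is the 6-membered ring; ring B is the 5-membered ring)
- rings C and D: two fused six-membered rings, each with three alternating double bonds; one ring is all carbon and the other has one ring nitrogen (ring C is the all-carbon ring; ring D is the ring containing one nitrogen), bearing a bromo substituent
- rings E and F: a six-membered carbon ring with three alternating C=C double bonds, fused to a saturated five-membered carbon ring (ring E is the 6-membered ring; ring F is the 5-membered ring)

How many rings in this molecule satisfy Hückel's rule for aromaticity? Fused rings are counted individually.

5

Rings A and B form a fused bicyclic system (with one oxygen) with 9 sp² atoms and 10 π electrons from ring double bonds plus a heteroatom lone pair. 10 = 4(2)+2, so the system is aromatic and both rings count as aromatic (benzofuran).
Rings C and D form a fused bicyclic system (with one nitrogen) with 10 sp² atoms and 10 π electrons from ring double bonds. 10 = 4(2)+2, so the system is aromatic and both rings count as aromatic (quinoline).
Ring E is planar and fully conjugated; 3 ring double bonds give 6 π electrons. That satisfies 4n+2 with n=1, so ring E is aromatic (benzene ring).
Ring F has three sp³ carbons, so it is not fully conjugated — not aromatic (cyclopentane ring).
Aromatic: A, B, C, D, E. Total: 5.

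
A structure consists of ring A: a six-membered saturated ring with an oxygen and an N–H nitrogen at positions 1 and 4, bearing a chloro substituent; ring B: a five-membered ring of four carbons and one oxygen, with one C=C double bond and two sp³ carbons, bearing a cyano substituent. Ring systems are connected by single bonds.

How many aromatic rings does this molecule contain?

Ring A has only sp³ atoms, so it is not fully conjugated — not aromatic (morpholine).
Ring B has two sp³ carbons, so it is not fully conjugated — not aromatic (2,3-dihydrofuran).
No ring is aromatic. Total: 0.

0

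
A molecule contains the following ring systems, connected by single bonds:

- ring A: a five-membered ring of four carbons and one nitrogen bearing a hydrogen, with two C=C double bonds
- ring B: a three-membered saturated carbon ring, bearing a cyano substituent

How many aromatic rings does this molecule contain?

1

Ring A has a continuous p-orbital overlap around the ring; 2 ring double bonds (4 π electrons) plus a heteroatom lone pair (2) give 6 π electrons. 6 = 4(1)+2, so ring A is aromatic (pyrrole).
Ring B has only sp³ atoms, so it is not fully conjugated — not aromatic (cyclopropane).
Aromatic: A. Total: 1.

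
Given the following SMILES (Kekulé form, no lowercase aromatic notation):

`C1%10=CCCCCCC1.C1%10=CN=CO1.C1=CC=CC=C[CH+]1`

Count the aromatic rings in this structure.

2

The SMILES encodes an eight-membered carbon ring with one C=C double bond; a five-membered ring with an oxygen at position 1 and a nitrogen at position 3 (in a C=N bond), with two double bonds; a seven-membered all-carbon ring bearing a positive charge on one carbon, with three C=C double bonds.
The 8-membered ring has six sp³ carbons, so it is not fully conjugated — not aromatic (cyclooctene).
The 5-membered ring with one oxygen and one =N– is planar and fully conjugated; 2 ring double bonds (4 π electrons) plus a heteroatom lone pair (2) give 6 π electrons. Since 6 = 4n+2 (n=1), it is aromatic (oxazole).
The 7-membered ring is fully conjugated (every ring atom contributes a p orbital); 3 ring double bonds (6 π electrons) plus the carbocation's empty p orbital (0, but keeps the ring conjugated) give 6 π electrons. Since 6 = 4n+2 (n=1), it is aromatic (tropylium cation).
2 of the 3 rings are aromatic. Total: 2.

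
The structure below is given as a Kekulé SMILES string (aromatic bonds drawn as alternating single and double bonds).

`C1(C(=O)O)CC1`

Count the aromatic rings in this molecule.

0

The SMILES encodes a three-membered saturated carbon ring.
The 3-membered ring has only sp³ atoms, so it is not fully conjugated — not aromatic (cyclopropane).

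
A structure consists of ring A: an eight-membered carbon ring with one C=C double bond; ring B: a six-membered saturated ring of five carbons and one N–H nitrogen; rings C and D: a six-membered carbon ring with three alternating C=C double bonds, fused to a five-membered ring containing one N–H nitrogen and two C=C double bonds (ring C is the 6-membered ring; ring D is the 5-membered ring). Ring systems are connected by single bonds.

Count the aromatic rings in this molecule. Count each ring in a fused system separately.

Ring A has six sp³ carbons, so it is not fully conjugated — not aromatic (cyclooctene).
Ring B has only sp³ atoms, so it is not fully conjugated — not aromatic (piperidine).
Rings C and D form a fused bicyclic system (with one N–H) with 9 sp² atoms and 10 π electrons from ring double bonds plus a heteroatom lone pair. 10 = 4(2)+2, so the system is aromatic and both rings count as aromatic (indole).
Aromatic: C, D. Total: 2.

2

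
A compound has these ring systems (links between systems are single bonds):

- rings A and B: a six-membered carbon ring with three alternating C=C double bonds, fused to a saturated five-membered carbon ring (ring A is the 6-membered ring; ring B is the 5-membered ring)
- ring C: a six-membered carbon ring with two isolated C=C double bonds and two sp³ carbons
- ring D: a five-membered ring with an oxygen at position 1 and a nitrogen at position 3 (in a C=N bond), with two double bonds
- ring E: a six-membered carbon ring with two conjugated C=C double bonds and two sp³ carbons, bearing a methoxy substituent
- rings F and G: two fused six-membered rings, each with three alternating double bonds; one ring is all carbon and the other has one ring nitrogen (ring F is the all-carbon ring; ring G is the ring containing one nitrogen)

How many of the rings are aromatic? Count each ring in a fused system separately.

4

Ring A is fully conjugated (every ring atom contributes a p orbital); 3 ring double bonds give 6 π electrons. 6 = 4(1)+2, so ring A is aromatic (benzene ring).
Ring B has three sp³ carbons, so it is not fully conjugated — not aromatic (cyclopentane ring).
Ring C has two sp³ carbons, so it is not fully conjugated — not aromatic (1,4-cyclohexadiene).
Ring D is fully conjugated (every ring atom contributes a p orbital); 2 ring double bonds (4 π electrons) plus a heteroatom lone pair (2) give 6 π electrons. That satisfies 4n+2 with n=1, so ring D is aromatic (oxazole).
Ring E has two sp³ carbons, so it is not fully conjugated — not aromatic (1,3-cyclohexadiene).
Rings F and G form a fused bicyclic system (with one nitrogen) with 10 sp² atoms and 10 π electrons from ring double bonds. 10 = 4(2)+2, so the system is aromatic and both rings count as aromatic (quinoline).
Aromatic: A, D, F, G. Total: 4.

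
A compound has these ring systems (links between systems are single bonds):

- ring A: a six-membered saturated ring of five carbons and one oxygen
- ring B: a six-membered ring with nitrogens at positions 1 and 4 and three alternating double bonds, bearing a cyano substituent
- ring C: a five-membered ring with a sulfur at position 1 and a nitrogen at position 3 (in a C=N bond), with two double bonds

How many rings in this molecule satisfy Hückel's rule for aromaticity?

2

Ring A has only sp³ atoms, so it is not fully conjugated — not aromatic (tetrahydropyran).
Ring B is fully conjugated (every ring atom contributes a p orbital); 3 ring double bonds give 6 π electrons. Since 6 = 4n+2 (n=1), ring B is aromatic (pyrazine).
Ring C is planar and fully conjugated; 2 ring double bonds (4 π electrons) plus a heteroatom lone pair (2) give 6 π electrons. 6 = 4(1)+2, so ring C is aromatic (thiazole).
Aromatic: B, C. Total: 2.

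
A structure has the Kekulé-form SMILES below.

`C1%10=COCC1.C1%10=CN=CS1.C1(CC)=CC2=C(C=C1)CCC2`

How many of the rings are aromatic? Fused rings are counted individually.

2

The SMILES encodes a five-membered ring of four carbons and one oxygen, with one C=C double bond and two sp³ carbons; a five-membered ring with a sulfur at position 1 and a nitrogen at position 3 (in a C=N bond), with two double bonds; a six-membered carbon ring with three alternating C=C double bonds, fused to a saturated five-membered carbon ring.
The 5-membered ring with one oxygen has two sp³ carbons, so it is not fully conjugated — not aromatic (2,3-dihydrofuran).
The 5-membered ring with one sulfur and one =N– has a continuous p-orbital overlap around the ring; 2 ring double bonds (4 π electrons) plus a heteroatom lone pair (2) give 6 π electrons. Since 6 = 4n+2 (n=1), it is aromatic (thiazole).
The 6-membered ring is planar and fully conjugated; 3 ring double bonds give 6 π electrons. Since 6 = 4n+2 (n=1), it is aromatic (benzene ring).
The 5-membered ring has three sp³ carbons, so it is not fully conjugated — not aromatic (cyclopentane ring).
2 of the 4 rings are aromatic. Total: 2.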